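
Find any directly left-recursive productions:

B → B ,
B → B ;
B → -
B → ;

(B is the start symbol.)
Yes, B is left-recursive

B → B ,: LEFT RECURSIVE (starts with B)
B → B ;: LEFT RECURSIVE (starts with B)
B → -: starts with '-'
B → ;: starts with ';'

The grammar has direct left recursion on: B.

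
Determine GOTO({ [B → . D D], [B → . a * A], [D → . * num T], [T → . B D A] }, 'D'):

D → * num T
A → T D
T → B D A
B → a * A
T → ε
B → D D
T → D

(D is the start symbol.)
GOTO(I, 'D') = CLOSURE({ [A → αX.β] : [A → α.Xβ] ∈ I, X = 'D' })

Items with dot before 'D', with the dot advanced:
  [B → . D D] → [B → D . D]
Closure of the advanced items:
  [B → D . D] has the dot before D: add [D → . * num T]

GOTO = { [B → D . D], [D → . * num T] }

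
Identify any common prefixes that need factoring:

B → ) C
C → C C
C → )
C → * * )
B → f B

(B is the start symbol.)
No, left-factoring is not needed

Left-factoring is needed when two productions for the same non-terminal
share a common prefix on the right-hand side.

Productions for B:
  B → ) C
  B → f B
Productions for C:
  C → C C
  C → )
  C → * * )

No common prefixes found.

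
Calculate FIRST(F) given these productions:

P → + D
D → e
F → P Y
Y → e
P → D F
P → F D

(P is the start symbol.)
To compute FIRST(F), examine every production with F on the left-hand side, reading each right-hand side left to right until a non-nullable symbol is reached.

FIRST sets of the other non-terminals involved (by the same procedure, iterated to a fixed point):
  FIRST(P) = { '+', 'e' }

From F → P Y:
  - P is a non-terminal: add FIRST(P) \ {ε} = { '+', 'e' }
    P is not nullable, so stop

Collecting: FIRST(F) = { '+', 'e' }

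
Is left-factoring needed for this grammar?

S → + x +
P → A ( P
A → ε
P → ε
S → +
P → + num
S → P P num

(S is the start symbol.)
Yes, S has productions with common prefix '+'

Left-factoring is needed when two productions for the same non-terminal
share a common prefix on the right-hand side.

Productions for S:
  S → + x +
  S → +
  S → P P num
Productions for P:
  P → A ( P
  P → ε
  P → + num

Found common prefix '+' in productions for S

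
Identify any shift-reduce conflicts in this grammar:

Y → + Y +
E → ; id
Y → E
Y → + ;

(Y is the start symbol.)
Yes — I6: [Y → + ; .] vs [E → ; . id]

A shift-reduce conflict occurs when an LR(0) state has both:
  - a complete (reduce) item [A → α .] (dot at the end), and
  - a shift item [B → β . c γ] (dot before a terminal).

Augment with Y' → Y and build the canonical LR(0) collection (I0 = CLOSURE({[Y' → . Y]}), then GOTO on every symbol after a dot until no new states appear). It has 9 states:
  I0: { [E → . ; id], [Y → . + ;], [Y → . + Y +], [Y → . E], [Y' → . Y] }  — shift
  I1: { [E → . ; id], [Y → + . ;], [Y → + . Y +], [Y → . + ;], [Y → . + Y +], [Y → . E] }  — shift
  I2: { [E → ; . id] }  — shift
  I3: { [Y → E .] }  — reduce
  I4: { [Y' → Y .] }  — accept
  I5: { [E → ; id .] }  — reduce
  I6: { [E → ; . id], [Y → + ; .] }  — shift, reduce
  I7: { [Y → + Y . +] }  — shift
  I8: { [Y → + Y + .] }  — reduce

I6 contains reduce item [Y → + ; .] and shift item [E → ; . id] — shift-reduce conflict.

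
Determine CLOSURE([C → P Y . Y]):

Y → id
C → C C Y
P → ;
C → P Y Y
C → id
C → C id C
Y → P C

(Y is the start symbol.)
Start with: [C → P Y . Y]
  [C → P Y . Y] has the dot before Y: add [Y → . id], [Y → . P C]
  [Y → . P C] has the dot before P: add [P → . ;]
No further items can be added.

CLOSURE = { [C → P Y . Y], [P → . ;], [Y → . P C], [Y → . id] }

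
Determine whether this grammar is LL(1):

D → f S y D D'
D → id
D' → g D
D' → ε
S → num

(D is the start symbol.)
A grammar is LL(1) if for each non-terminal N with multiple productions, the predict sets of those productions are pairwise disjoint, where PREDICT(N → α) = (FIRST(α) \ {ε}) ∪ (FOLLOW(N) if α ⇒* ε).

Relevant sets:
  FOLLOW(D') = { $, 'g' }

For D:
  PREDICT(D → f S y D D') = { 'f' }
  PREDICT(D → id) = { 'id' }
For D':
  PREDICT(D' → g D) = { 'g' }
  PREDICT(D' → ε) = { $, 'g' }
S has a single production, so nothing to check there.

Conflict found: Predict set conflict for D': { 'g' }
The grammar is NOT LL(1).

Answer: No. Predict set conflict for D': { 'g' }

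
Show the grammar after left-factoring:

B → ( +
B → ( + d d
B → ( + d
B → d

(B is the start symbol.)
B → ( + B'
B' → ε
B' → d B''
B'' → d
B'' → ε
B → d

Left-factoring transforms A → αβ₁ | αβ₂ into A → αA' and A' → β₁ | β₂
(α is the longest common prefix among the alternatives). Repeat until
no nonterminal has two alternatives with a common prefix.

Round 1: B has alternatives sharing prefix '( +'. Introduce B': B → ( + B'
  Add: B' → ε
  Add: B' → d d
  Add: B' → d

Round 2: B' has alternatives sharing prefix 'd'. Introduce B'': B' → d B''
  Add: B'' → d
  Add: B'' → ε

No remaining common prefixes — done.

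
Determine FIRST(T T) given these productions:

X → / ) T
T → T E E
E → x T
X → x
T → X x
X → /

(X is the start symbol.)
{ '/', 'x' }

FIRST sets of the non-terminals involved (from the grammar, by fixed-point iteration):
  FIRST(T) = { '/', 'x' }

To compute FIRST(T T), process the symbols left to right:
Symbol T is a non-terminal. Add FIRST(T) \ {ε} = { '/', 'x' }
T is not nullable (ε ∉ FIRST(T)), so stop here.
FIRST(T T) = { '/', 'x' }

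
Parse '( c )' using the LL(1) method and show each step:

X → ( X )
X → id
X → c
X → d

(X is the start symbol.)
Stack is shown with the top on the left.

Stack    Input    Action
------------------------
X $      ( c ) $  output X → ( X )
( X ) $  ( c ) $  match '('
X ) $    c ) $    output X → c
c ) $    c ) $    match 'c'
) $      ) $      match ')'
$        $        accept

The string is accepted.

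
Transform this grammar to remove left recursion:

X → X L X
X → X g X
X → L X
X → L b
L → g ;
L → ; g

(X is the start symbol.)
X is directly left-recursive. The standard transformation for
  A → A α₁ | ... | A α_m | β₁ | ... | β_n
is
  A  → β₁ A' | ... | β_n A'
  A' → α₁ A' | ... | α_m A' | ε

X → L X becomes X → L X X'
X → L b becomes X → L b X'
X → X L X becomes X' → L X X'
X → X g X becomes X' → g X X'
Add X' → ε

Productions for other non-terminals are unchanged:
  L → g ;
  L → ; g

Resulting grammar:
X → L X X'
X → L b X'
X' → L X X'
X' → g X X'
X' → ε
L → g ;
L → ; g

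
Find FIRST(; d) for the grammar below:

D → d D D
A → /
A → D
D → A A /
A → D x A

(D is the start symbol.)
{ ';' }

To compute FIRST(; d), process the symbols left to right:
Symbol ; is a terminal. Add ';' and stop.
FIRST(; d) = { ';' }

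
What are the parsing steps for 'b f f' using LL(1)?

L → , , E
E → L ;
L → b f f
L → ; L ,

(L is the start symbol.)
LL(1) parsing maintains a stack (initially the start symbol over $) and the input. At each step: if the stack top is a terminal, match it against the current input token; if it is a non-terminal N, replace it with the RHS of M[N, lookahead] (the unique production whose predict set contains the lookahead).

Stack is shown with the top on the left.

Stack    Input    Action
------------------------
L $      b f f $  output L → b f f
b f f $  b f f $  match 'b'
f f $    f f $    match 'f'
f $      f $      match 'f'
$        $        accept

The string is accepted.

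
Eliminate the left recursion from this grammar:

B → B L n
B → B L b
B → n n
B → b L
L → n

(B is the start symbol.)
B → n n B'
B → b L B'
B' → L n B'
B' → L b B'
B' → ε
L → n

B is directly left-recursive. The standard transformation for
  A → A α₁ | ... | A α_m | β₁ | ... | β_n
is
  A  → β₁ A' | ... | β_n A'
  A' → α₁ A' | ... | α_m A' | ε

B → n n becomes B → n n B'
B → b L becomes B → b L B'
B → B L n becomes B' → L n B'
B → B L b becomes B' → L b B'
Add B' → ε

Productions for other non-terminals are unchanged:
  L → n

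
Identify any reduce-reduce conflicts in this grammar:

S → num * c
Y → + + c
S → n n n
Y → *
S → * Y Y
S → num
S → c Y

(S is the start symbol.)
No reduce-reduce conflicts

A reduce-reduce conflict occurs when an LR(0) state has two complete items [A → α .] and [B → β .] — both call for a reduction, and with no lookahead the parser cannot choose between them.

Augment with S' → S and build the canonical LR(0) collection (I0 = CLOSURE({[S' → . S]}), then GOTO on every symbol after a dot until no new states appear). It has 17 states:
  I0: { [S → . * Y Y], [S → . c Y], [S → . n n n], [S → . num * c], [S → . num], [S' → . S] }  — shift
  I1: { [S → * . Y Y], [Y → . *], [Y → . + + c] }  — shift
  I2: { [S' → S .] }  — accept
  I3: { [S → c . Y], [Y → . *], [Y → . + + c] }  — shift
  I4: { [S → n . n n] }  — shift
  I5: { [S → num . * c], [S → num .] }  — shift, reduce
  I6: { [S → num * . c] }  — shift
  I7: { [S → num * c .] }  — reduce
  I8: { [S → n n . n] }  — shift
  I9: { [S → n n n .] }  — reduce
  I10: { [Y → * .] }  — reduce
  I11: { [Y → + . + c] }  — shift
  I12: { [S → c Y .] }  — reduce
  I13: { [Y → + + . c] }  — shift
  I14: { [Y → + + c .] }  — reduce
  I15: { [S → * Y . Y], [Y → . *], [Y → . + + c] }  — shift
  I16: { [S → * Y Y .] }  — reduce

No state contains more than one complete item.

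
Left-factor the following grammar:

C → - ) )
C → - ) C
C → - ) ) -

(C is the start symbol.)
Left-factoring transforms A → αβ₁ | αβ₂ into A → αA' and A' → β₁ | β₂
(α is the longest common prefix among the alternatives). Repeat until
no nonterminal has two alternatives with a common prefix.

Round 1: C has alternatives sharing prefix '- )'. Introduce C': C → - ) C'
  Add: C' → )
  Add: C' → C
  Add: C' → ) -

Round 2: C' has alternatives sharing prefix ')'. Introduce C'': C' → ) C''
  Add: C'' → ε
  Add: C'' → -

No remaining common prefixes — done.

Resulting grammar:
C → - ) C'
C' → ) C''
C'' → ε
C'' → -
C' → C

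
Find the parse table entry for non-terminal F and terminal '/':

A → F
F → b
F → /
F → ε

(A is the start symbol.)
F → /

To find M[F, '/'], we find productions for F where '/' is in the predict set (PREDICT(N → α) = (FIRST(α) \ {ε}) ∪ (FOLLOW(N) if α ⇒* ε)).

Relevant sets:
  FOLLOW(F) = { $ }

F → b: PREDICT = { 'b' }
F → /: PREDICT = { '/' }
  '/' is in predict set, so this production goes in M[F, '/']
F → ε: PREDICT = { $ }

M[F, '/'] = F → /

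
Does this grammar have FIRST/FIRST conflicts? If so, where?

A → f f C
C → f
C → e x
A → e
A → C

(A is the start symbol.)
A FIRST/FIRST conflict occurs when two productions N → α and N → β for the same non-terminal have FIRST(α) ∩ FIRST(β) ≠ ∅ (with ε ∈ FIRST of a nullable right-hand side, so two nullable alternatives also conflict).

FIRST sets of the non-terminals at (or reachable through a nullable prefix from) the front of some alternative:
  FIRST(C) = { 'e', 'f' }

Productions for A:
  A → f f C: FIRST = { 'f' }
  A → e: FIRST = { 'e' }
  A → C: FIRST = { 'e', 'f' }
Productions for C:
  C → f: FIRST = { 'f' }
  C → e x: FIRST = { 'e' }

Conflict for A: A → f f C and A → C
  Overlap: { 'f' }
Conflict for A: A → e and A → C
  Overlap: { 'e' }

Answer: Yes. A → f f C / A → C on { 'f' }; A → e / A → C on { 'e' }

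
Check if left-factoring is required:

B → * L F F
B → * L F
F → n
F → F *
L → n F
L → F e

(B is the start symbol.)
Yes, B has productions with common prefix '* L F'

Left-factoring is needed when two productions for the same non-terminal
share a common prefix on the right-hand side.

Productions for B:
  B → * L F F
  B → * L F
Productions for F:
  F → n
  F → F *
Productions for L:
  L → n F
  L → F e

Found common prefix '* L F' in productions for B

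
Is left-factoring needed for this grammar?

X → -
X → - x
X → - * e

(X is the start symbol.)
Yes, X has productions with common prefix '-'

Left-factoring is needed when two productions for the same non-terminal
share a common prefix on the right-hand side.

Productions for X:
  X → -
  X → - x
  X → - * e

Found common prefix '-' in productions for X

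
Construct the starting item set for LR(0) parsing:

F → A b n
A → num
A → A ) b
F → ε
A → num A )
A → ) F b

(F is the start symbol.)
First, augment the grammar with F' → F
I₀ = CLOSURE({ [F' → . F] }):
  [F' → . F] has the dot before F: add [F → . A b n], [F → .]
  [F → . A b n] has the dot before A: add [A → . num], [A → . A ) b], [A → . num A )], [A → . ) F b]
No further items can be added.

I₀ = { [A → . ) F b], [A → . A ) b], [A → . num A )], [A → . num], [F → . A b n], [F → .], [F' → . F] }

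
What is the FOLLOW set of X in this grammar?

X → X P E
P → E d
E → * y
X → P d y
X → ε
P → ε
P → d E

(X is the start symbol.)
{ $, '*', 'd' }

To compute FOLLOW(X), find every occurrence of X on a right-hand side N → α X β: add FIRST(β) \ {ε}, and if β is empty or nullable also add FOLLOW(N). Iterate to a fixed point.

X is the start symbol, so $ ∈ FOLLOW(X).
In X → X P E: X is followed by P E, add FIRST(P E) \ {ε} = { '*', 'd' }

Taking the union: FOLLOW(X) = { $, '*', 'd' }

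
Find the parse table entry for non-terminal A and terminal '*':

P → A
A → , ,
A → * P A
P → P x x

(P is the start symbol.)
A → * P A

To find M[A, '*'], we find productions for A where '*' is in the predict set (PREDICT(N → α) = (FIRST(α) \ {ε}) ∪ (FOLLOW(N) if α ⇒* ε)).

A → , ,: PREDICT = { ',' }
A → * P A: PREDICT = { '*' }
  '*' is in predict set, so this production goes in M[A, '*']

M[A, '*'] = A → * P A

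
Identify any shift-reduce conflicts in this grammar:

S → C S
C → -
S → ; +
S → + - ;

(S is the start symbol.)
No shift-reduce conflicts

A shift-reduce conflict occurs when an LR(0) state has both:
  - a complete (reduce) item [A → α .] (dot at the end), and
  - a shift item [B → β . c γ] (dot before a terminal).

Augment with S' → S and build the canonical LR(0) collection (I0 = CLOSURE({[S' → . S]}), then GOTO on every symbol after a dot until no new states appear). It has 10 states:
  I0: { [C → . -], [S → . + - ;], [S → . ; +], [S → . C S], [S' → . S] }  — shift
  I1: { [S → + . - ;] }  — shift
  I2: { [C → - .] }  — reduce
  I3: { [S → ; . +] }  — shift
  I4: { [C → . -], [S → . + - ;], [S → . ; +], [S → . C S], [S → C . S] }  — shift
  I5: { [S' → S .] }  — accept
  I6: { [S → C S .] }  — reduce
  I7: { [S → ; + .] }  — reduce
  I8: { [S → + - . ;] }  — shift
  I9: { [S → + - ; .] }  — reduce

No state contains both a complete item and a shift item.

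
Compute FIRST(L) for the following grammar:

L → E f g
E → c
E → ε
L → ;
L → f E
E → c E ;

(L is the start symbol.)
FIRST sets of the other non-terminals involved (by the same procedure, iterated to a fixed point):
  FIRST(E) = { 'c', ε }

From L → E f g:
  - E is a non-terminal: add FIRST(E) \ {ε} = { 'c' }
    E is nullable, so continue to the next symbol
  - f is a terminal: add 'f' and stop
From L → ;:
  - ';' is a terminal: add ';' and stop
From L → f E:
  - f is a terminal: add 'f' and stop

Collecting: FIRST(L) = { ';', 'c', 'f' }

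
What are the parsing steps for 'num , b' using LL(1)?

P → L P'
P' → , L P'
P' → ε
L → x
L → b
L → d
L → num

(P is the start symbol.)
LL(1) parsing maintains a stack (initially the start symbol over $) and the input. At each step: if the stack top is a terminal, match it against the current input token; if it is a non-terminal N, replace it with the RHS of M[N, lookahead] (the unique production whose predict set contains the lookahead).

Stack is shown with the top on the left.

Stack     Input      Action
---------------------------
P $       num , b $  output P → L P'
L P' $    num , b $  output L → num
num P' $  num , b $  match 'num'
P' $      , b $      output P' → , L P'
, L P' $  , b $      match ','
L P' $    b $        output L → b
b P' $    b $        match 'b'
P' $      $          output P' → ε
$         $          accept

The string is accepted.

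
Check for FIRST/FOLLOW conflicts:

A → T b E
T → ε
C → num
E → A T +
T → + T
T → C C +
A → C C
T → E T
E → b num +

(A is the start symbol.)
Nullable non-terminals: T.
FIRST sets used below: FIRST(C) = { 'num' }, FIRST(E) = { '+', 'b', 'num' }

T: nullable alternative(s) T → ε; FOLLOW(T) = { '+', 'b' }
  T → ε: FIRST \ {ε} = { } — this is the only nullable alternative, skip
  T → + T: FIRST \ {ε} = { '+' } — overlaps FOLLOW(T) on { '+' }: CONFLICT
  T → C C +: FIRST \ {ε} = { 'num' } — disjoint from FOLLOW(T)
  T → E T: FIRST \ {ε} = { '+', 'b', 'num' } — overlaps FOLLOW(T) on { '+', 'b' }: CONFLICT

A, C, E have no nullable alternative, so no FIRST/FOLLOW check is needed there.

So the grammar has 2 FIRST/FOLLOW conflicts (marked CONFLICT above).

Answer: Yes. T → '+' T with FOLLOW(T) on { '+' }; T → E T with FOLLOW(T) on { '+', 'b' }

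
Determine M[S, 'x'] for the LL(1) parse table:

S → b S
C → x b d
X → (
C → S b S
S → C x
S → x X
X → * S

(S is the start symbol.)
To find M[S, 'x'], we find productions for S where 'x' is in the predict set (PREDICT(N → α) = (FIRST(α) \ {ε}) ∪ (FOLLOW(N) if α ⇒* ε)).

Relevant sets:
  FIRST(C) = { 'b', 'x' }

S → b S: PREDICT = { 'b' }
S → C x: PREDICT = { 'b', 'x' }
  'x' is in predict set, so this production goes in M[S, 'x']
S → x X: PREDICT = { 'x' }
  'x' is in predict set, so this production goes in M[S, 'x']

M[S, 'x'] = S → C x, S → x X  (a multiply-defined cell — the grammar is not LL(1))

Answer: S → C x, S → x X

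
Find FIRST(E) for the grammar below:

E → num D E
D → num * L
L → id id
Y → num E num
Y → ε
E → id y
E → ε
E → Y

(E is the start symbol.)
{ 'id', 'num', ε }

To compute FIRST(E), examine every production with E on the left-hand side, reading each right-hand side left to right until a non-nullable symbol is reached.

FIRST sets of the other non-terminals involved (by the same procedure, iterated to a fixed point):
  FIRST(Y) = { 'num', ε }

From E → num D E:
  - num is a terminal: add 'num' and stop
From E → id y:
  - id is a terminal: add 'id' and stop
From E → ε:
  - ε-production, so ε ∈ FIRST(E)
From E → Y:
  - Y is a non-terminal: add FIRST(Y) \ {ε} = { 'num' }
    Y is nullable and nothing follows, so the whole right-hand side can vanish: ε ∈ FIRST(E)

Collecting: FIRST(E) = { 'id', 'num', ε }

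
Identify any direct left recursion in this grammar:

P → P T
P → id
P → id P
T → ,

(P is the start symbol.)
Yes, P is left-recursive

Direct left recursion occurs when N → N α for some non-terminal N (the right-hand side begins with the left-hand side itself).

P → P T: LEFT RECURSIVE (starts with P)
P → id: starts with id
P → id P: starts with id
T → ,: starts with ','

The grammar has direct left recursion on: P.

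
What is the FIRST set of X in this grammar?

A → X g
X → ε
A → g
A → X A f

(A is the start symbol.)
From X → ε:
  - ε-production, so ε ∈ FIRST(X)

Collecting: FIRST(X) = { ε }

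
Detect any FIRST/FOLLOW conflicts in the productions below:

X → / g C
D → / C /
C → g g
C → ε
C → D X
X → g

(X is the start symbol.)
A FIRST/FOLLOW conflict occurs when a non-terminal N has a nullable alternative N → β (β ⇒* ε) and another alternative N → α with FIRST(α) ∩ FOLLOW(N) ≠ ∅: on such a lookahead the parser cannot decide between expanding α and letting N vanish via β.

Nullable non-terminals: C.
FIRST sets used below: FIRST(D) = { '/' }

C: nullable alternative(s) C → ε; FOLLOW(C) = { $, '/' }
  C → g g: FIRST \ {ε} = { 'g' } — disjoint from FOLLOW(C)
  C → ε: FIRST \ {ε} = { } — this is the only nullable alternative, skip
  C → D X: FIRST \ {ε} = { '/' } — overlaps FOLLOW(C) on { '/' }: CONFLICT

D, X have no nullable alternative, so no FIRST/FOLLOW check is needed there.

So the grammar has 1 FIRST/FOLLOW conflict (marked CONFLICT above).

Answer: Yes. C → D X with FOLLOW(C) on { '/' }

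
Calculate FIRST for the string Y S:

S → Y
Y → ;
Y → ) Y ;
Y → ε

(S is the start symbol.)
FIRST sets of the non-terminals involved (from the grammar, by fixed-point iteration):
  FIRST(Y) = { ')', ';', ε }
  FIRST(S) = { ')', ';', ε }

To compute FIRST(Y S), process the symbols left to right:
Symbol Y is a non-terminal. Add FIRST(Y) \ {ε} = { ')', ';' }
Y is nullable (ε ∈ FIRST(Y)), continue to the next symbol.
Symbol S is a non-terminal. Add FIRST(S) \ {ε} = { ')', ';' }
S is nullable (ε ∈ FIRST(S)), continue to the next symbol.
All symbols are nullable, so ε is in the result.
FIRST(Y S) = { ')', ';', ε }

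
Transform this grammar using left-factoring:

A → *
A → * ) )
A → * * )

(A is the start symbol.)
A → * A'
A' → ε
A' → ) )
A' → * )

Left-factoring transforms A → αβ₁ | αβ₂ into A → αA' and A' → β₁ | β₂
(α is the longest common prefix among the alternatives). Repeat until
no nonterminal has two alternatives with a common prefix.

Round 1: A has alternatives sharing prefix '*'. Introduce A': A → * A'
  Add: A' → ε
  Add: A' → ) )
  Add: A' → * )

No remaining common prefixes — done.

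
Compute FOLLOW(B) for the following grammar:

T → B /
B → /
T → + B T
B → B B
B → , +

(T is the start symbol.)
To compute FOLLOW(B), find every occurrence of B on a right-hand side N → α B β: add FIRST(β) \ {ε}, and if β is empty or nullable also add FOLLOW(N). Iterate to a fixed point.

In T → B /: B is followed by '/', add FIRST('/') \ {ε} = { '/' }
In T → + B T: B is followed by T, add FIRST(T) \ {ε} = { '+', ',', '/' }
In B → B B: B is followed by B, add FIRST(B) \ {ε} = { ',', '/' }
In B → B B: B is at the end; this adds FOLLOW(B) to itself — nothing new

Taking the union: FOLLOW(B) = { '+', ',', '/' }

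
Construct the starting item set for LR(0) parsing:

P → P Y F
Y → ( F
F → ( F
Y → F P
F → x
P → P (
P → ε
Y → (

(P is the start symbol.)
{ [P → . P (], [P → . P Y F], [P → .], [P' → . P] }

First, augment the grammar with P' → P
I₀ = CLOSURE({ [P' → . P] }):
  [P' → . P] has the dot before P: add [P → . P Y F], [P → . P (], [P → .]
No further items can be added.

I₀ = { [P → . P (], [P → . P Y F], [P → .], [P' → . P] }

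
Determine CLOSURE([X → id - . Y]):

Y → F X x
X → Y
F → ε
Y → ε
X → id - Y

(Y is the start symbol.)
Start with: [X → id - . Y]
  [X → id - . Y] has the dot before Y: add [Y → . F X x], [Y → .]
  [Y → . F X x] has the dot before F: add [F → .]
No further items can be added.

CLOSURE = { [F → .], [X → id - . Y], [Y → . F X x], [Y → .] }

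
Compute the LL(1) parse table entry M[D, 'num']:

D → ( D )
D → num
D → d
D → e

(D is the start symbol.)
To find M[D, 'num'], we find productions for D where 'num' is in the predict set (PREDICT(N → α) = (FIRST(α) \ {ε}) ∪ (FOLLOW(N) if α ⇒* ε)).

D → ( D ): PREDICT = { '(' }
D → num: PREDICT = { 'num' }
  'num' is in predict set, so this production goes in M[D, 'num']
D → d: PREDICT = { 'd' }
D → e: PREDICT = { 'e' }

M[D, 'num'] = D → num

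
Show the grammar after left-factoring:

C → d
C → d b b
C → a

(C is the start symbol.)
C → d C'
C' → ε
C' → b b
C → a

Left-factoring transforms A → αβ₁ | αβ₂ into A → αA' and A' → β₁ | β₂
(α is the longest common prefix among the alternatives). Repeat until
no nonterminal has two alternatives with a common prefix.

Round 1: C has alternatives sharing prefix 'd'. Introduce C': C → d C'
  Add: C' → ε
  Add: C' → b b

No remaining common prefixes — done.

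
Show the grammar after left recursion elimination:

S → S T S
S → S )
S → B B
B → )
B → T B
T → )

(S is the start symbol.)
S is directly left-recursive. The standard transformation for
  A → A α₁ | ... | A α_m | β₁ | ... | β_n
is
  A  → β₁ A' | ... | β_n A'
  A' → α₁ A' | ... | α_m A' | ε

S → B B becomes S → B B S'
S → S T S becomes S' → T S S'
S → S ) becomes S' → ) S'
Add S' → ε

Productions for other non-terminals are unchanged:
  B → )
  B → T B
  T → )

Resulting grammar:
S → B B S'
S' → T S S'
S' → ) S'
S' → ε
B → )
B → T B
T → )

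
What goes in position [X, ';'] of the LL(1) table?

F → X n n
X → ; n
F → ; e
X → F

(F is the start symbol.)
To find M[X, ';'], we find productions for X where ';' is in the predict set (PREDICT(N → α) = (FIRST(α) \ {ε}) ∪ (FOLLOW(N) if α ⇒* ε)).

Relevant sets:
  FIRST(F) = { ';' }

X → ; n: PREDICT = { ';' }
  ';' is in predict set, so this production goes in M[X, ';']
X → F: PREDICT = { ';' }
  ';' is in predict set, so this production goes in M[X, ';']

M[X, ';'] = X → ; n, X → F  (a multiply-defined cell — the grammar is not LL(1))

Answer: X → ; n, X → F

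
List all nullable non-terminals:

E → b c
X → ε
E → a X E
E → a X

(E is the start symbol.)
A non-terminal is nullable if it can derive ε (the empty string): either it has an ε-production, or it has a production whose right-hand side consists entirely of nullable non-terminals.

ε-productions: X → ε
So X is immediately nullable.
No further non-terminal can be added: every production for the remaining non-terminals contains a terminal or a non-nullable non-terminal.
Nullable = { 'X' }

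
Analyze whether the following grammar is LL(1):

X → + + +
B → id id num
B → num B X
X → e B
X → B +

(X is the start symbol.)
Relevant sets:
  FIRST(B) = { 'id', 'num' }

For X:
  PREDICT(X → '+' '+' '+') = { '+' }
  PREDICT(X → e B) = { 'e' }
  PREDICT(X → B '+') = { 'id', 'num' }
For B:
  PREDICT(B → id id num) = { 'id' }
  PREDICT(B → num B X) = { 'num' }

All predict sets are disjoint. The grammar IS LL(1).

Answer: Yes, the grammar is LL(1).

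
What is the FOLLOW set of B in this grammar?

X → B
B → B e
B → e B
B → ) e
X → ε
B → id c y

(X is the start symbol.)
In X → B: B is at the end, add FOLLOW(X)
In B → B e: B is followed by e, add FIRST(e) \ {ε} = { 'e' }
In B → e B: B is at the end; this adds FOLLOW(B) to itself — nothing new

The FOLLOW sets referred to above (computed the same way, to a fixed point):
  FOLLOW(X) = { $ }

Taking the union: FOLLOW(B) = { $, 'e' }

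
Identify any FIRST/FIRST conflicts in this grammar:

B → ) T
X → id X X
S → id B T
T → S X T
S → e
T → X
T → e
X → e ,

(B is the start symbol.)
Yes. T → S X T / T → X on { 'e', 'id' }; T → S X T / T → e on { 'e' }; T → X / T → e on { 'e' }

A FIRST/FIRST conflict occurs when two productions N → α and N → β for the same non-terminal have FIRST(α) ∩ FIRST(β) ≠ ∅ (with ε ∈ FIRST of a nullable right-hand side, so two nullable alternatives also conflict).

FIRST sets of the non-terminals at (or reachable through a nullable prefix from) the front of some alternative:
  FIRST(S) = { 'e', 'id' }
  FIRST(X) = { 'e', 'id' }

Productions for X:
  X → id X X: FIRST = { 'id' }
  X → e ,: FIRST = { 'e' }
Productions for S:
  S → id B T: FIRST = { 'id' }
  S → e: FIRST = { 'e' }
Productions for T:
  T → S X T: FIRST = { 'e', 'id' }
  T → X: FIRST = { 'e', 'id' }
  T → e: FIRST = { 'e' }
B has only one production, so no FIRST/FIRST conflict is possible there.

Conflict for T: T → S X T and T → X
  Overlap: { 'e', 'id' }
Conflict for T: T → S X T and T → e
  Overlap: { 'e' }
Conflict for T: T → X and T → e
  Overlap: { 'e' }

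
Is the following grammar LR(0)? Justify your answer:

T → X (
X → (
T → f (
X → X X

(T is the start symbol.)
A grammar is LR(0) if no state in the canonical LR(0) collection has:
  - both a shift item (dot before a terminal) and a complete item (shift-reduce conflict), or
  - two or more complete items (reduce-reduce conflict; the accept item [T' → T .] counts as a complete item here).

Augment with T' → T and build the canonical LR(0) collection (I0 = CLOSURE({[T' → . T]}), then GOTO on every symbol after a dot until no new states appear). It has 8 states:
  I0: { [T → . X (], [T → . f (], [T' → . T], [X → . (], [X → . X X] }  — shift
  I1: { [X → ( .] }  — reduce
  I2: { [T' → T .] }  — accept
  I3: { [T → X . (], [X → . (], [X → . X X], [X → X . X] }  — shift
  I4: { [T → f . (] }  — shift
  I5: { [T → f ( .] }  — reduce
  I6: { [T → X ( .], [X → ( .] }  — 2 reduces
  I7: { [X → . (], [X → . X X], [X → X . X], [X → X X .] }  — shift, reduce

Conflict in state I6:
  Reduce-reduce conflict: [T → X ( .] and [X → ( .]
So the grammar is NOT LR(0).

Answer: No. Reduce-reduce conflict: [T → X ( .] and [X → ( .]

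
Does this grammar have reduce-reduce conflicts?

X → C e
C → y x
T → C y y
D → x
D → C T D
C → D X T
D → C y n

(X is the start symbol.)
No reduce-reduce conflicts

A reduce-reduce conflict occurs when an LR(0) state has two complete items [A → α .] and [B → β .] — both call for a reduction, and with no lookahead the parser cannot choose between them.

Augment with X' → X and build the canonical LR(0) collection (I0 = CLOSURE({[X' → . X]}), then GOTO on every symbol after a dot until no new states appear). It has 18 states:
  I0: { [C → . D X T], [C → . y x], [D → . C T D], [D → . C y n], [D → . x], [X → . C e], [X' → . X] }  — shift
  I1: { [C → . D X T], [C → . y x], [D → . C T D], [D → . C y n], [D → . x], [D → C . T D], [D → C . y n], [T → . C y y], [X → C . e] }  — shift
  I2: { [C → . D X T], [C → . y x], [C → D . X T], [D → . C T D], [D → . C y n], [D → . x], [X → . C e] }  — shift
  I3: { [X' → X .] }  — accept
  I4: { [D → x .] }  — reduce
  I5: { [C → y . x] }  — shift
  I6: { [C → y x .] }  — reduce
  I7: { [C → . D X T], [C → . y x], [C → D X . T], [D → . C T D], [D → . C y n], [D → . x], [T → . C y y] }  — shift
  I8: { [C → . D X T], [C → . y x], [D → . C T D], [D → . C y n], [D → . x], [D → C . T D], [D → C . y n], [T → . C y y], [T → C . y y] }  — shift
  I9: { [C → D X T .] }  — reduce
  I10: { [C → . D X T], [C → . y x], [D → . C T D], [D → . C y n], [D → . x], [D → C T . D] }  — shift
  I11: { [C → y . x], [D → C y . n], [T → C y . y] }  — shift
  I12: { [D → C y n .] }  — reduce
  I13: { [T → C y y .] }  — reduce
  I14: { [C → . D X T], [C → . y x], [D → . C T D], [D → . C y n], [D → . x], [D → C . T D], [D → C . y n], [T → . C y y] }  — shift
  I15: { [C → . D X T], [C → . y x], [C → D . X T], [D → . C T D], [D → . C y n], [D → . x], [D → C T D .], [X → . C e] }  — shift, reduce
  I16: { [C → y . x], [D → C y . n] }  — shift
  I17: { [X → C e .] }  — reduce

No state contains more than one complete item.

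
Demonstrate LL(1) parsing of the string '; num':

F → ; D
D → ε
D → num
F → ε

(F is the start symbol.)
LL(1) parsing maintains a stack (initially the start symbol over $) and the input. At each step: if the stack top is a terminal, match it against the current input token; if it is a non-terminal N, replace it with the RHS of M[N, lookahead] (the unique production whose predict set contains the lookahead).

Stack is shown with the top on the left.

Stack  Input    Action
----------------------
F $    ; num $  output F → ; D
; D $  ; num $  match ';'
D $    num $    output D → num
num $  num $    match 'num'
$      $        accept

The string is accepted.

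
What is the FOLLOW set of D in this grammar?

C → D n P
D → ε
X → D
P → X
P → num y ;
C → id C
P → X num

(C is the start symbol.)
To compute FOLLOW(D), find every occurrence of D on a right-hand side N → α D β: add FIRST(β) \ {ε}, and if β is empty or nullable also add FOLLOW(N). Iterate to a fixed point.

In C → D n P: D is followed by n P, add FIRST(n P) \ {ε} = { 'n' }
In X → D: D is at the end, add FOLLOW(X)

The FOLLOW sets referred to above (computed the same way, to a fixed point):
  FOLLOW(X) = { $, 'num' }

Taking the union: FOLLOW(D) = { $, 'n', 'num' }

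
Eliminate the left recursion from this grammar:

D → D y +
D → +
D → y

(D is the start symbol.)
D → + D'
D → y D'
D' → y + D'
D' → ε

D is directly left-recursive. The standard transformation for
  A → A α₁ | ... | A α_m | β₁ | ... | β_n
is
  A  → β₁ A' | ... | β_n A'
  A' → α₁ A' | ... | α_m A' | ε

D → + becomes D → + D'
D → y becomes D → y D'
D → D y + becomes D' → y + D'
Add D' → ε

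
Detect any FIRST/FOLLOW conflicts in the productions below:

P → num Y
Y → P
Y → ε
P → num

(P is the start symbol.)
No FIRST/FOLLOW conflicts.

Nullable non-terminals: Y.
FIRST sets used below: FIRST(P) = { 'num' }

Y: nullable alternative(s) Y → ε; FOLLOW(Y) = { $ }
  Y → P: FIRST \ {ε} = { 'num' } — disjoint from FOLLOW(Y)
  Y → ε: FIRST \ {ε} = { } — this is the only nullable alternative, skip

P has no nullable alternative, so no FIRST/FOLLOW check is needed there.

No FIRST/FOLLOW conflicts found.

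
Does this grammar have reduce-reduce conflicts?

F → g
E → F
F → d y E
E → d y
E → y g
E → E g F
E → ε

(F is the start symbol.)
Augment with F' → F and build the canonical LR(0) collection (I0 = CLOSURE({[F' → . F]}), then GOTO on every symbol after a dot until no new states appear). It has 13 states:
  I0: { [F → . d y E], [F → . g], [F' → . F] }  — shift
  I1: { [F' → F .] }  — accept
  I2: { [F → d . y E] }  — shift
  I3: { [F → g .] }  — reduce
  I4: { [E → . E g F], [E → . F], [E → . d y], [E → . y g], [E → .], [F → . d y E], [F → . g], [F → d y . E] }  — shift, reduce
  I5: { [E → E . g F], [F → d y E .] }  — shift, reduce
  I6: { [E → F .] }  — reduce
  I7: { [E → d . y], [F → d . y E] }  — shift
  I8: { [E → y . g] }  — shift
  I9: { [E → y g .] }  — reduce
  I10: { [E → . E g F], [E → . F], [E → . d y], [E → . y g], [E → .], [E → d y .], [F → . d y E], [F → . g], [F → d y . E] }  — shift, 2 reduces
  I11: { [E → E g . F], [F → . d y E], [F → . g] }  — shift
  I12: { [E → E g F .] }  — reduce

I10 contains complete items [E → .], [E → d y .] — reduce-reduce conflict.

Answer: Yes — I10: [E → .] vs [E → d y .]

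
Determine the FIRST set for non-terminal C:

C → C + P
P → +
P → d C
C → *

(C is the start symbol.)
To compute FIRST(C), examine every production with C on the left-hand side, reading each right-hand side left to right until a non-nullable symbol is reached.

From C → C + P:
  - C is the symbol being defined: contributes nothing new
    C is not nullable, so stop
From C → *:
  - '*' is a terminal: add '*' and stop

Collecting: FIRST(C) = { '*' }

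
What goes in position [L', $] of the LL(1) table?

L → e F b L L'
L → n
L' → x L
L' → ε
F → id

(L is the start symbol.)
To find M[L', $], we find productions for L' where $ is in the predict set (PREDICT(N → α) = (FIRST(α) \ {ε}) ∪ (FOLLOW(N) if α ⇒* ε)).

Relevant sets:
  FOLLOW(L') = { $, 'x' }

L' → x L: PREDICT = { 'x' }
L' → ε: PREDICT = { $, 'x' }
  $ is in predict set, so this production goes in M[L', $]

M[L', $] = L' → ε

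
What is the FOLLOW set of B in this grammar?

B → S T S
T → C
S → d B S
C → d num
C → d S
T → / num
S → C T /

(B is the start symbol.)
{ $, 'd' }

To compute FOLLOW(B), find every occurrence of B on a right-hand side N → α B β: add FIRST(β) \ {ε}, and if β is empty or nullable also add FOLLOW(N). Iterate to a fixed point.

B is the start symbol, so $ ∈ FOLLOW(B).
In S → d B S: B is followed by S, add FIRST(S) \ {ε} = { 'd' }

Taking the union: FOLLOW(B) = { $, 'd' }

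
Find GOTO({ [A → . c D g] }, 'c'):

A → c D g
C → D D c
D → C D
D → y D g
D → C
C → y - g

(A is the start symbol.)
{ [A → c . D g], [C → . D D c], [C → . y - g], [D → . C D], [D → . C], [D → . y D g] }

GOTO(I, 'c') = CLOSURE({ [A → αX.β] : [A → α.Xβ] ∈ I, X = 'c' })

Items with dot before 'c', with the dot advanced:
  [A → . c D g] → [A → c . D g]
Closure of the advanced items:
  [A → c . D g] has the dot before D: add [D → . C D], [D → . y D g], [D → . C]
  [D → . C D] has the dot before C: add [C → . D D c], [C → . y - g]

GOTO = { [A → c . D g], [C → . D D c], [C → . y - g], [D → . C D], [D → . C], [D → . y D g] }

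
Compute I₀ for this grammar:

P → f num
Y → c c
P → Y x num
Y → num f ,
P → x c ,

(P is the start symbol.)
{ [P → . Y x num], [P → . f num], [P → . x c ,], [P' → . P], [Y → . c c], [Y → . num f ,] }

First, augment the grammar with P' → P
I₀ = CLOSURE({ [P' → . P] }):
  [P' → . P] has the dot before P: add [P → . f num], [P → . Y x num], [P → . x c ,]
  [P → . Y x num] has the dot before Y: add [Y → . c c], [Y → . num f ,]
No further items can be added.

I₀ = { [P → . Y x num], [P → . f num], [P → . x c ,], [P' → . P], [Y → . c c], [Y → . num f ,] }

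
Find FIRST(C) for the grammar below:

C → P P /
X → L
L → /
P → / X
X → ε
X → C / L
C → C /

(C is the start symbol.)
To compute FIRST(C), examine every production with C on the left-hand side, reading each right-hand side left to right until a non-nullable symbol is reached.

FIRST sets of the other non-terminals involved (by the same procedure, iterated to a fixed point):
  FIRST(P) = { '/' }

From C → P P /:
  - P is a non-terminal: add FIRST(P) \ {ε} = { '/' }
    P is not nullable, so stop
From C → C /:
  - C is the symbol being defined: contributes nothing new
    C is not nullable, so stop

Collecting: FIRST(C) = { '/' }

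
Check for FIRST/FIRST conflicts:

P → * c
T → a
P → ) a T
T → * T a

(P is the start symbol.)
No FIRST/FIRST conflicts.

A FIRST/FIRST conflict occurs when two productions N → α and N → β for the same non-terminal have FIRST(α) ∩ FIRST(β) ≠ ∅ (with ε ∈ FIRST of a nullable right-hand side, so two nullable alternatives also conflict).

Productions for P:
  P → * c: FIRST = { '*' }
  P → ) a T: FIRST = { ')' }
Productions for T:
  T → a: FIRST = { 'a' }
  T → * T a: FIRST = { '*' }

All alternatives of each non-terminal have pairwise disjoint FIRST sets.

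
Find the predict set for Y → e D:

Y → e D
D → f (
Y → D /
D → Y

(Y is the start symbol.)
PREDICT(Y → e D) = (FIRST(RHS) \ {ε}) ∪ (FOLLOW(Y) if ε ∈ FIRST(RHS), i.e. RHS ⇒* ε)
FIRST(e D) = { 'e' }
ε ∉ FIRST(e D), so FOLLOW(Y) is not added.
PREDICT(Y → e D) = { 'e' }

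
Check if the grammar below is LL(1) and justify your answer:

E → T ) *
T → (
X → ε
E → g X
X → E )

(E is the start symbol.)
Yes, the grammar is LL(1).

A grammar is LL(1) if for each non-terminal N with multiple productions, the predict sets of those productions are pairwise disjoint, where PREDICT(N → α) = (FIRST(α) \ {ε}) ∪ (FOLLOW(N) if α ⇒* ε).

Relevant sets:
  FIRST(T) = { '(' }
  FIRST(E) = { '(', 'g' }
  FOLLOW(X) = { $, ')' }

For E:
  PREDICT(E → T ')' '*') = { '(' }
  PREDICT(E → g X) = { 'g' }
For X:
  PREDICT(X → ε) = { $, ')' }
  PREDICT(X → E ')') = { '(', 'g' }
T has a single production, so nothing to check there.

All predict sets are disjoint. The grammar IS LL(1).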